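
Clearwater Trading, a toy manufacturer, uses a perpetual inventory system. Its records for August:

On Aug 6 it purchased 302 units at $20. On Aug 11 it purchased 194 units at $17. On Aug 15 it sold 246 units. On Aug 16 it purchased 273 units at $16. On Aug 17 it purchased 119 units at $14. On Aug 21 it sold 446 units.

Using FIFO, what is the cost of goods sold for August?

Aug 15, 246 sold [FIFO — oldest first]: 246 @ $20 = $4,920
Aug 21, 446 sold [FIFO — oldest first]: 56 @ $20 + 194 @ $17 + 196 @ $16 = $7,554
Total COGS = $4,920 + $7,554 = $12,474
Ending inventory: 77 @ $16 + 119 @ $14 = $2,898

COGS = $12,474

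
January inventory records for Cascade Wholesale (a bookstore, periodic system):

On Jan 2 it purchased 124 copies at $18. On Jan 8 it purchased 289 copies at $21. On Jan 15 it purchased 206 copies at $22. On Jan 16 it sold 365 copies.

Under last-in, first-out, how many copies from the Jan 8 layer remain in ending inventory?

130

Jan 16, 365 sold [LIFO — newest first]: 206 @ $22 + 159 @ $21 = $7,871
Ending inventory: 124 @ $18 + 130 @ $21 = $4,962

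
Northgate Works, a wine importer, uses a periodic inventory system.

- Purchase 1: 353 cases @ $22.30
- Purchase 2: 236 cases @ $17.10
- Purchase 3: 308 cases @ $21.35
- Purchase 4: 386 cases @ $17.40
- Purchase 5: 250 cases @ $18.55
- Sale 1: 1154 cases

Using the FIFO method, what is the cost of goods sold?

COGS = $22,955.10

Sale 1 (1154) [FIFO — oldest first]: 353 @ $22.30 + 236 @ $17.10 + 308 @ $21.35 + 257 @ $17.40 = $22,955.10
Ending inventory: 129 @ $17.40 + 250 @ $18.55 = $6,882.10
Check: goods available $29,837.20 = COGS $22,955.10 + ending $6,882.10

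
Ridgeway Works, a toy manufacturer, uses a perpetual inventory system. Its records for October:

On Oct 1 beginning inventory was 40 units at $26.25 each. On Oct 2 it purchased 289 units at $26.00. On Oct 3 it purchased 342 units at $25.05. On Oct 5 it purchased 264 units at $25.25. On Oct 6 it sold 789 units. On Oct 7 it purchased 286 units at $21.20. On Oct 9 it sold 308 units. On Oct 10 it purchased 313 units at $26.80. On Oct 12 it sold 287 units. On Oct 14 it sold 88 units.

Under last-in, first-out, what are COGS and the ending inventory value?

Oct 6, 789 sold [LIFO — newest first]: 264 @ $25.25 + 342 @ $25.05 + 183 @ $26.00 = $19,991.10
Oct 9, 308 sold [LIFO — newest first]: 286 @ $21.20 + 22 @ $26.00 = $6,635.20
Oct 12, 287 sold [LIFO — newest first]: 287 @ $26.80 = $7,691.60
Oct 14, 88 sold [LIFO — newest first]: 26 @ $26.80 + 62 @ $26.00 = $2,308.80
Total COGS = $19,991.10 + $6,635.20 + $7,691.60 + $2,308.80 = $36,626.70
Ending inventory: 40 @ $26.25 + 22 @ $26.00 = $1,622.00

COGS = $36,626.70; ending inventory = $1,622.00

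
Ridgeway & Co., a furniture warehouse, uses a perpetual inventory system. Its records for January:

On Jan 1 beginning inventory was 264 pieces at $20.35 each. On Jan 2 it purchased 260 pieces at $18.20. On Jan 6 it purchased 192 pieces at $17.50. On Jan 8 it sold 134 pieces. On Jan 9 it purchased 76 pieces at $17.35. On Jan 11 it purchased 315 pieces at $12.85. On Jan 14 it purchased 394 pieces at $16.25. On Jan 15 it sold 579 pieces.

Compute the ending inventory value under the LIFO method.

Jan 8, 134 sold [LIFO — newest first]: 134 @ $17.50 = $2,345.00
Jan 15, 579 sold [LIFO — newest first]: 394 @ $16.25 + 185 @ $12.85 = $8,779.75
Total COGS = $2,345.00 + $8,779.75 = $11,124.75
Ending inventory: 264 @ $20.35 + 260 @ $18.20 + 58 @ $17.50 + 76 @ $17.35 + 130 @ $12.85 = $14,108.50

Ending inventory = $14,108.50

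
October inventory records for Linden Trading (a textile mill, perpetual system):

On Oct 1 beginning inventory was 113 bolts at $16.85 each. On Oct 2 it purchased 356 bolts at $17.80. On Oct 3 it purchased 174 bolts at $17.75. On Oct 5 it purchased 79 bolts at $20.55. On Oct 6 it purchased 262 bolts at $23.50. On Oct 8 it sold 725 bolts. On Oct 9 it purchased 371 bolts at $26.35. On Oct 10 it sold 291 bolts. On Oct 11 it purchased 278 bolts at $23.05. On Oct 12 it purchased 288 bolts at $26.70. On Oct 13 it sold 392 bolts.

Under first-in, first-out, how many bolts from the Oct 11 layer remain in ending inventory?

Oct 8, 725 sold [FIFO — oldest first]: 113 @ $16.85 + 356 @ $17.80 + 174 @ $17.75 + 79 @ $20.55 + 3 @ $23.50 = $13,023.30
Oct 10, 291 sold [FIFO — oldest first]: 259 @ $23.50 + 32 @ $26.35 = $6,929.70
Oct 13, 392 sold [FIFO — oldest first]: 339 @ $26.35 + 53 @ $23.05 = $10,154.30
Total COGS = $13,023.30 + $6,929.70 + $10,154.30 = $30,107.30
Ending inventory: 225 @ $23.05 + 288 @ $26.70 = $12,875.85

225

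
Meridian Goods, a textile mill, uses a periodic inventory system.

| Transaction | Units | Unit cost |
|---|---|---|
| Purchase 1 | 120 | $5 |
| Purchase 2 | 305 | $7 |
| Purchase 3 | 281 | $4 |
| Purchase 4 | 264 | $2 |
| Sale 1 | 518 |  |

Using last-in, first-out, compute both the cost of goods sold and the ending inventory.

COGS = $1,544; ending inventory = $2,843

Sale 1 (518) [LIFO — newest first]: 264 @ $2 + 254 @ $4 = $1,544
Ending inventory: 120 @ $5 + 305 @ $7 + 27 @ $4 = $2,843
Check: goods available $4,387 = COGS $1,544 + ending $2,843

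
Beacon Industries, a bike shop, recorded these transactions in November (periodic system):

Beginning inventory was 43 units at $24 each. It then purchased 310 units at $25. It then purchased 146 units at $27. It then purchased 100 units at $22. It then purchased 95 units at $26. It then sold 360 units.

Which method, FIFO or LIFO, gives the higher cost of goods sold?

FIFO COGS: 43 @ $24 + 310 @ $25 + 7 @ $27 = $8,971
LIFO COGS: 95 @ $26 + 100 @ $22 + 146 @ $27 + 19 @ $25 = $9,087

LIFO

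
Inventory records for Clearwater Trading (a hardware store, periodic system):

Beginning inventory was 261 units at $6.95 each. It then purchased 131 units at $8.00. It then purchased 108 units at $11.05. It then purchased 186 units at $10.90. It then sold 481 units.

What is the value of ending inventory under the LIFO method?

Ending inventory = $1,424.75

Sale 1 (481) [LIFO — newest first]: 186 @ $10.90 + 108 @ $11.05 + 131 @ $8.00 + 56 @ $6.95 = $4,658.00
Ending inventory: 205 @ $6.95 = $1,424.75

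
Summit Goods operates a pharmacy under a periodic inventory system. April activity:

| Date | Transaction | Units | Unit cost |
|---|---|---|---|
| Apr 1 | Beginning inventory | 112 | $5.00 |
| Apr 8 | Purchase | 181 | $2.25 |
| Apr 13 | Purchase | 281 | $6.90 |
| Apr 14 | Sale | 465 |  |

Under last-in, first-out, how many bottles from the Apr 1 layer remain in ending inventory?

Apr 14, 465 sold [LIFO — newest first]: 281 @ $6.90 + 181 @ $2.25 + 3 @ $5.00 = $2,361.15
Ending inventory: 109 @ $5.00 = $545.00

109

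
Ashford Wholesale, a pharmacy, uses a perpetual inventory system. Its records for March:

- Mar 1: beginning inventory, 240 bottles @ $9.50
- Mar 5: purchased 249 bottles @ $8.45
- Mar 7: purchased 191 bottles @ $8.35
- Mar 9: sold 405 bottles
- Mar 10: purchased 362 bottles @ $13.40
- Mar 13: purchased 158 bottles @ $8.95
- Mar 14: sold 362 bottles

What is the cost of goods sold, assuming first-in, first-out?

Mar 9, 405 sold [FIFO — oldest first]: 240 @ $9.50 + 165 @ $8.45 = $3,674.25
Mar 14, 362 sold [FIFO — oldest first]: 84 @ $8.45 + 191 @ $8.35 + 87 @ $13.40 = $3,470.45
Total COGS = $3,674.25 + $3,470.45 = $7,144.70
Ending inventory: 275 @ $13.40 + 158 @ $8.95 = $5,099.10

COGS = $7,144.70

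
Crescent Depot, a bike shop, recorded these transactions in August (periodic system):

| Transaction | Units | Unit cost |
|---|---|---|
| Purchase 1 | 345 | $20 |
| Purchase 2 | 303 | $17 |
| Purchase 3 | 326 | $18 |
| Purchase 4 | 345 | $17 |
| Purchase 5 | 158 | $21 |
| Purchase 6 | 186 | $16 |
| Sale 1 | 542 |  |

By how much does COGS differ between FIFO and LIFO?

$589

FIFO COGS: 345 @ $20 + 197 @ $17 = $10,249
LIFO COGS: 186 @ $16 + 158 @ $21 + 198 @ $17 = $9,660
Difference = |$10,249 − $9,660| = $589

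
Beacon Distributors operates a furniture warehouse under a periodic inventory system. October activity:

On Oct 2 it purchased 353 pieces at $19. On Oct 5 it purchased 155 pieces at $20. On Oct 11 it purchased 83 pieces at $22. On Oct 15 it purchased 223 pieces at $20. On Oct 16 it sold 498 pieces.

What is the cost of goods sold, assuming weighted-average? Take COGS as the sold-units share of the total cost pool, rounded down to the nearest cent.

Oct 16, sell 498: 498/814 × $16,093.00 → $9,845.59
Ending inventory (cost pool remaining) = $6,247.41
Check: goods available $16,093.00 = COGS $9,845.59 + ending $6,247.41

COGS = $9,845.59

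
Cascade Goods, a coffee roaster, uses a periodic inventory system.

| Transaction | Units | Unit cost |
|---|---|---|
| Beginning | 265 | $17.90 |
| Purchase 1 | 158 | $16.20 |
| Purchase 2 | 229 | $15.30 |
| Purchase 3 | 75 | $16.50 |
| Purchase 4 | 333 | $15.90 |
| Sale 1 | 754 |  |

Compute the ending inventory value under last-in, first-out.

Sale 1 (754) [LIFO — newest first]: 333 @ $15.90 + 75 @ $16.50 + 229 @ $15.30 + 117 @ $16.20 = $11,931.30
Ending inventory: 265 @ $17.90 + 41 @ $16.20 = $5,407.70
Check: goods available $17,339.00 = COGS $11,931.30 + ending $5,407.70

Ending inventory = $5,407.70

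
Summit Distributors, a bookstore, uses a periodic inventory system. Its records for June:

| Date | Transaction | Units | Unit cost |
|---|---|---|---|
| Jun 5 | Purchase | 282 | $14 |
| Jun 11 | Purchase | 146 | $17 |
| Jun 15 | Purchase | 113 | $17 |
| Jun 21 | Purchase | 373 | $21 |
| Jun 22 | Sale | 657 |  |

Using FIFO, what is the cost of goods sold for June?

COGS = $10,787

Jun 22, 657 sold [FIFO — oldest first]: 282 @ $14 + 146 @ $17 + 113 @ $17 + 116 @ $21 = $10,787
Ending inventory: 257 @ $21 = $5,397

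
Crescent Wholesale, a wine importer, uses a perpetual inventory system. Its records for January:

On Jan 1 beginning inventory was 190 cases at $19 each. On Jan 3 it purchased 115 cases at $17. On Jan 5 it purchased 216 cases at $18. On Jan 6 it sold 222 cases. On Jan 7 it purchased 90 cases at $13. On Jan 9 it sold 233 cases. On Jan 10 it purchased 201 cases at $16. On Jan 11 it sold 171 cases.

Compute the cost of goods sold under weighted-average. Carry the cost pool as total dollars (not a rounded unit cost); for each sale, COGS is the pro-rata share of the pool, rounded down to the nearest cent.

COGS = $10,785.46

After Jan 1: 190 on hand, pool $3,610.00 (≈ $19.0000 each)
After Jan 3: 305 on hand, pool $5,565.00 (≈ $18.2459 each)
After Jan 5: 521 on hand, pool $9,453.00 (≈ $18.1440 each)
Jan 6, sell 222: 222/521 × $9,453.00 → $4,027.95
After Jan 7: 389 on hand, pool $6,595.05 (≈ $16.9539 each)
Jan 9, sell 233: 233/389 × $6,595.05 → $3,950.24
After Jan 10: 357 on hand, pool $5,860.81 (≈ $16.4168 each)
Jan 11, sell 171: 171/357 × $5,860.81 → $2,807.27
Total COGS = $4,027.95 + $3,950.24 + $2,807.27 = $10,785.46
Ending inventory (cost pool remaining) = $3,053.54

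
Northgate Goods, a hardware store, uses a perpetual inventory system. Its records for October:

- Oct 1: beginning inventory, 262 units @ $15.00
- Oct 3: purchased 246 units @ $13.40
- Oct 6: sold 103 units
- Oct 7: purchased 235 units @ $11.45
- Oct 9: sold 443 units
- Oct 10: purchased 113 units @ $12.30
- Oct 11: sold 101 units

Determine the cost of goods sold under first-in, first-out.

COGS = $8,817.95

Oct 6, 103 sold [FIFO — oldest first]: 103 @ $15.00 = $1,545.00
Oct 9, 443 sold [FIFO — oldest first]: 159 @ $15.00 + 246 @ $13.40 + 38 @ $11.45 = $6,116.50
Oct 11, 101 sold [FIFO — oldest first]: 101 @ $11.45 = $1,156.45
Total COGS = $1,545.00 + $6,116.50 + $1,156.45 = $8,817.95
Ending inventory: 96 @ $11.45 + 113 @ $12.30 = $2,489.10
Check: goods available $11,307.05 = COGS $8,817.95 + ending $2,489.10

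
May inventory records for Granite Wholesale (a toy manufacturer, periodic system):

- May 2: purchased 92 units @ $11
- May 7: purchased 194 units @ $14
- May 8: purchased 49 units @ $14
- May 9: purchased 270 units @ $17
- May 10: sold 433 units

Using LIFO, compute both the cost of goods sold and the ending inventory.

COGS = $6,872; ending inventory = $2,132

May 10, 433 sold [LIFO — newest first]: 270 @ $17 + 49 @ $14 + 114 @ $14 = $6,872
Ending inventory: 92 @ $11 + 80 @ $14 = $2,132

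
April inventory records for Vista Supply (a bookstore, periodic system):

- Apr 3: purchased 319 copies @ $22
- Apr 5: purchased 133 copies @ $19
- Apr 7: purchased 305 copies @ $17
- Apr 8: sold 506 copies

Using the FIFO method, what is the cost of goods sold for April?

COGS = $10,463

Apr 8, 506 sold [FIFO — oldest first]: 319 @ $22 + 133 @ $19 + 54 @ $17 = $10,463
Ending inventory: 251 @ $17 = $4,267
Check: goods available $14,730 = COGS $10,463 + ending $4,267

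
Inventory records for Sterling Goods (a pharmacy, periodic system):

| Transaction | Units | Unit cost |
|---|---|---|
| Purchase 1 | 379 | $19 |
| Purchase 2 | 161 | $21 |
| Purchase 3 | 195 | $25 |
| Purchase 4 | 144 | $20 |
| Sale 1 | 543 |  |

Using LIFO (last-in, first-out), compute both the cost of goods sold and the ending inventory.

Sale 1 (543) [LIFO — newest first]: 144 @ $20 + 195 @ $25 + 161 @ $21 + 43 @ $19 = $11,953
Ending inventory: 336 @ $19 = $6,384

COGS = $11,953; ending inventory = $6,384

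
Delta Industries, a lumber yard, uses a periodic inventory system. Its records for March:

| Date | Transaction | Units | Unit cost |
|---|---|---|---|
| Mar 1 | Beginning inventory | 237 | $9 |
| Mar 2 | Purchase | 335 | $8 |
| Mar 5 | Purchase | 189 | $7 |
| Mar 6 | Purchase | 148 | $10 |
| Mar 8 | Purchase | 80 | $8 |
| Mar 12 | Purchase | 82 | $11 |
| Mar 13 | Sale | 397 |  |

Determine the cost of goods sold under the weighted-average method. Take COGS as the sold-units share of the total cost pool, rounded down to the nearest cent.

Mar 13, sell 397: 397/1071 × $9,158.00 → $3,394.70
Ending inventory (cost pool remaining) = $5,763.30

COGS = $3,394.70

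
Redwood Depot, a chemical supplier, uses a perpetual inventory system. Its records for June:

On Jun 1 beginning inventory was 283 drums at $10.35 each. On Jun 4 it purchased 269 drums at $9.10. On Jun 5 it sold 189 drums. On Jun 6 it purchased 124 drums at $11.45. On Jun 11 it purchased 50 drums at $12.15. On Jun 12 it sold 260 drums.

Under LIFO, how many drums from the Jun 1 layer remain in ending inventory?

277

Jun 5, 189 sold [LIFO — newest first]: 189 @ $9.10 = $1,719.90
Jun 12, 260 sold [LIFO — newest first]: 50 @ $12.15 + 124 @ $11.45 + 80 @ $9.10 + 6 @ $10.35 = $2,817.40
Total COGS = $1,719.90 + $2,817.40 = $4,537.30
Ending inventory: 277 @ $10.35 = $2,866.95
Check: goods available $7,404.25 = COGS $4,537.30 + ending $2,866.95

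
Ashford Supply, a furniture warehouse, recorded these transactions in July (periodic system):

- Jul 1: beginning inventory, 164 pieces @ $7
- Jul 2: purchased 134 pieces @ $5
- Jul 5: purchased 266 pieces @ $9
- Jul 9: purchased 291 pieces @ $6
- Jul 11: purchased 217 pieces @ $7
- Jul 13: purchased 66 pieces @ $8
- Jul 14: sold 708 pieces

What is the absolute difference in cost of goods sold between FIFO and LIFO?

$77

FIFO COGS: 164 @ $7 + 134 @ $5 + 266 @ $9 + 144 @ $6 = $5,076
LIFO COGS: 66 @ $8 + 217 @ $7 + 291 @ $6 + 134 @ $9 = $4,999
Difference = |$5,076 − $4,999| = $77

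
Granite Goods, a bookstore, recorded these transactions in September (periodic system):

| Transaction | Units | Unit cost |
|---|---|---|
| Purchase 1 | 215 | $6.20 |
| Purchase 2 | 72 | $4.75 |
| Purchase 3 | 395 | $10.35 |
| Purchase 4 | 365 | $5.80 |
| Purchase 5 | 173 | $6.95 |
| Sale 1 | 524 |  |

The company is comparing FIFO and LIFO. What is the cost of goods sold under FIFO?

FIFO COGS: 215 @ $6.20 + 72 @ $4.75 + 237 @ $10.35 = $4,127.95
LIFO COGS: 173 @ $6.95 + 351 @ $5.80 = $3,238.15

COGS = $4,127.95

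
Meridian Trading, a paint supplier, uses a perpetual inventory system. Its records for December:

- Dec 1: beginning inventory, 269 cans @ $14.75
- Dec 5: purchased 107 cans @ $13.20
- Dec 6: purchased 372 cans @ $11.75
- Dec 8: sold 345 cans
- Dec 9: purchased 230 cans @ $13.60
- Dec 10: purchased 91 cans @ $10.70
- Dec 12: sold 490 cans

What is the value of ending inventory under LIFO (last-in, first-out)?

Ending inventory = $3,451.50

Dec 8, 345 sold [LIFO — newest first]: 345 @ $11.75 = $4,053.75
Dec 12, 490 sold [LIFO — newest first]: 91 @ $10.70 + 230 @ $13.60 + 27 @ $11.75 + 107 @ $13.20 + 35 @ $14.75 = $6,347.60
Total COGS = $4,053.75 + $6,347.60 = $10,401.35
Ending inventory: 234 @ $14.75 = $3,451.50
Check: goods available $13,852.85 = COGS $10,401.35 + ending $3,451.50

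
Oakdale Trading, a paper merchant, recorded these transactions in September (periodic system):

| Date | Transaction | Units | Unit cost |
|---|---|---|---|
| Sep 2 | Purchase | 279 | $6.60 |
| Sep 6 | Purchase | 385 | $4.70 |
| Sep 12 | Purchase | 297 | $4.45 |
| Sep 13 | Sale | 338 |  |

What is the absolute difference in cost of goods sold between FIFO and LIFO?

$604.35

FIFO COGS: 279 @ $6.60 + 59 @ $4.70 = $2,118.70
LIFO COGS: 297 @ $4.45 + 41 @ $4.70 = $1,514.35
Difference = |$2,118.70 − $1,514.35| = $604.35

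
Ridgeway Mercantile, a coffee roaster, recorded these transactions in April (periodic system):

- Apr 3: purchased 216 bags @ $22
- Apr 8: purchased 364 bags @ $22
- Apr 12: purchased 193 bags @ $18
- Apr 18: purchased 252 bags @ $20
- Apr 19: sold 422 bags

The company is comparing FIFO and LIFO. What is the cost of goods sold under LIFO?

COGS = $8,100

FIFO COGS: 216 @ $22 + 206 @ $22 = $9,284
LIFO COGS: 252 @ $20 + 170 @ $18 = $8,100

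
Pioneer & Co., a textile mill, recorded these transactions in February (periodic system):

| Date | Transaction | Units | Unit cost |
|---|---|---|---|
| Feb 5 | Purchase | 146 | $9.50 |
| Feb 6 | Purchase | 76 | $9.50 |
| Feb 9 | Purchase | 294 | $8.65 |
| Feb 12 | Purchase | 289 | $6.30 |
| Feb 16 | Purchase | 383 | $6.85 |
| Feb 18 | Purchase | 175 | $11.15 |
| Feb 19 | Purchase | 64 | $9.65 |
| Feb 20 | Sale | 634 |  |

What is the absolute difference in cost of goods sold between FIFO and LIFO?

$127.50

FIFO COGS: 146 @ $9.50 + 76 @ $9.50 + 294 @ $8.65 + 118 @ $6.30 = $5,395.50
LIFO COGS: 64 @ $9.65 + 175 @ $11.15 + 383 @ $6.85 + 12 @ $6.30 = $5,268.00
Difference = |$5,395.50 − $5,268.00| = $127.50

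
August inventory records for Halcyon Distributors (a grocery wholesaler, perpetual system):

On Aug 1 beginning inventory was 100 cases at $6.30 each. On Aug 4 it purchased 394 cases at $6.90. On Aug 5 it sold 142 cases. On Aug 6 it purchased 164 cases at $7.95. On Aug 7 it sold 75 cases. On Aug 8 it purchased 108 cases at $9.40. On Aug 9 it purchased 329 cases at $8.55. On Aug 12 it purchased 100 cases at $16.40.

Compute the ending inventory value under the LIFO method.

Ending inventory = $8,544.50

Aug 5, 142 sold [LIFO — newest first]: 142 @ $6.90 = $979.80
Aug 7, 75 sold [LIFO — newest first]: 75 @ $7.95 = $596.25
Total COGS = $979.80 + $596.25 = $1,576.05
Ending inventory: 100 @ $6.30 + 252 @ $6.90 + 89 @ $7.95 + 108 @ $9.40 + 329 @ $8.55 + 100 @ $16.40 = $8,544.50
Check: goods available $10,120.55 = COGS $1,576.05 + ending $8,544.50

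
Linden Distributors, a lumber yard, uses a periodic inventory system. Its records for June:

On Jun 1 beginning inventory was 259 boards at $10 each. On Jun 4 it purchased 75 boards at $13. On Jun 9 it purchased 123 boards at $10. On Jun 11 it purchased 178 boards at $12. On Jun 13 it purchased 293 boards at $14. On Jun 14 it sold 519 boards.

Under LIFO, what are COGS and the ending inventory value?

Jun 14, 519 sold [LIFO — newest first]: 293 @ $14 + 178 @ $12 + 48 @ $10 = $6,718
Ending inventory: 259 @ $10 + 75 @ $13 + 75 @ $10 = $4,315

COGS = $6,718; ending inventory = $4,315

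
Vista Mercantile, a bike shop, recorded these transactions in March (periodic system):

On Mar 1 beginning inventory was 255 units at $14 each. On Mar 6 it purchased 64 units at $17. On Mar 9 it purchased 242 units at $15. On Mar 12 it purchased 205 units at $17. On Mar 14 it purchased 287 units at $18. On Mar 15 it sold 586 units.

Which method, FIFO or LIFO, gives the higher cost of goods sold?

FIFO COGS: 255 @ $14 + 64 @ $17 + 242 @ $15 + 25 @ $17 = $8,713
LIFO COGS: 287 @ $18 + 205 @ $17 + 94 @ $15 = $10,061

LIFO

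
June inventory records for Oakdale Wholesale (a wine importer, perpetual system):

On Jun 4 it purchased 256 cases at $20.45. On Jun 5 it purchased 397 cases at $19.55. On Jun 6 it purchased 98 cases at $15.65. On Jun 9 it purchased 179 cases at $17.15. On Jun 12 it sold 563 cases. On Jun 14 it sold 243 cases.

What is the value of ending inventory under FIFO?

Jun 12, 563 sold [FIFO — oldest first]: 256 @ $20.45 + 307 @ $19.55 = $11,237.05
Jun 14, 243 sold [FIFO — oldest first]: 90 @ $19.55 + 98 @ $15.65 + 55 @ $17.15 = $4,236.45
Total COGS = $11,237.05 + $4,236.45 = $15,473.50
Ending inventory: 124 @ $17.15 = $2,126.60
Check: goods available $17,600.10 = COGS $15,473.50 + ending $2,126.60

Ending inventory = $2,126.60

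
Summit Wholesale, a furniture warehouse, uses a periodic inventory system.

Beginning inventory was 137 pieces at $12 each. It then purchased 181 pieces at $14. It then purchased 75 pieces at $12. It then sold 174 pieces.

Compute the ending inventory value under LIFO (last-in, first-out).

Ending inventory = $2,792

Sale 1 (174) [LIFO — newest first]: 75 @ $12 + 99 @ $14 = $2,286
Ending inventory: 137 @ $12 + 82 @ $14 = $2,792
Check: goods available $5,078 = COGS $2,286 + ending $2,792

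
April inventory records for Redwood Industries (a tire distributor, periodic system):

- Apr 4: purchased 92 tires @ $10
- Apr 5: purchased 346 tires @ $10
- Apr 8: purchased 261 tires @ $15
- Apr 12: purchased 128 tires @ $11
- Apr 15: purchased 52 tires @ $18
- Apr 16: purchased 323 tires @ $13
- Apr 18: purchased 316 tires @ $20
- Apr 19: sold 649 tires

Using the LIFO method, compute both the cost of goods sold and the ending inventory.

COGS = $10,699; ending inventory = $10,459

Apr 19, 649 sold [LIFO — newest first]: 316 @ $20 + 323 @ $13 + 10 @ $18 = $10,699
Ending inventory: 92 @ $10 + 346 @ $10 + 261 @ $15 + 128 @ $11 + 42 @ $18 = $10,459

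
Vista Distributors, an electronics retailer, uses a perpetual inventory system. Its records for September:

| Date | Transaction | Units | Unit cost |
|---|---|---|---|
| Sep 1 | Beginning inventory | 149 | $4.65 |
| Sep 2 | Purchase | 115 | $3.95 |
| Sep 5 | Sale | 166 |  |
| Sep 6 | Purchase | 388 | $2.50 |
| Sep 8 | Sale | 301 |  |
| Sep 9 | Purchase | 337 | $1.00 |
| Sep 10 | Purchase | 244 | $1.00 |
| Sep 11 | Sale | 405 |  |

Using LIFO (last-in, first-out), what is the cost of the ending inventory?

Sep 5, 166 sold [LIFO — newest first]: 115 @ $3.95 + 51 @ $4.65 = $691.40
Sep 8, 301 sold [LIFO — newest first]: 301 @ $2.50 = $752.50
Sep 11, 405 sold [LIFO — newest first]: 244 @ $1.00 + 161 @ $1.00 = $405.00
Total COGS = $691.40 + $752.50 + $405.00 = $1,848.90
Ending inventory: 98 @ $4.65 + 87 @ $2.50 + 176 @ $1.00 = $849.20
Check: goods available $2,698.10 = COGS $1,848.90 + ending $849.20

Ending inventory = $849.20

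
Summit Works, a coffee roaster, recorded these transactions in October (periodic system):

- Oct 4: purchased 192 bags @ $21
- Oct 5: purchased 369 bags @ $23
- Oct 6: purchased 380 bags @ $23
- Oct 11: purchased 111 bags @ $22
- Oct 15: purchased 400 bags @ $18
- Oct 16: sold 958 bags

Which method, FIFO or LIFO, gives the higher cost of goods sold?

FIFO COGS: 192 @ $21 + 369 @ $23 + 380 @ $23 + 17 @ $22 = $21,633
LIFO COGS: 400 @ $18 + 111 @ $22 + 380 @ $23 + 67 @ $23 = $19,923

FIFO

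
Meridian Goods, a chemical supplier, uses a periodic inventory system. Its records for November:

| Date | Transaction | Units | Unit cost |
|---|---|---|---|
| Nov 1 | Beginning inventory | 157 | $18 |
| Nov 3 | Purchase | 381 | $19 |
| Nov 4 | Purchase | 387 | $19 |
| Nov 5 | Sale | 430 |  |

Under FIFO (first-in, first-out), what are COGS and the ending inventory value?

COGS = $8,013; ending inventory = $9,405

Nov 5, 430 sold [FIFO — oldest first]: 157 @ $18 + 273 @ $19 = $8,013
Ending inventory: 108 @ $19 + 387 @ $19 = $9,405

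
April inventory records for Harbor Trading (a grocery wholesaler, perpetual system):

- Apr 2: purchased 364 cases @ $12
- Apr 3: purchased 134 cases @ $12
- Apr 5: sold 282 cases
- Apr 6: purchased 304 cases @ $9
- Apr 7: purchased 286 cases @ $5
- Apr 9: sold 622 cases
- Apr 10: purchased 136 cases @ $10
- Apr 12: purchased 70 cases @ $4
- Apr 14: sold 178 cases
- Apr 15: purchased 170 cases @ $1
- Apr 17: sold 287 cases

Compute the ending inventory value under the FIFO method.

Ending inventory = $95

Apr 5, 282 sold [FIFO — oldest first]: 282 @ $12 = $3,384
Apr 9, 622 sold [FIFO — oldest first]: 82 @ $12 + 134 @ $12 + 304 @ $9 + 102 @ $5 = $5,838
Apr 14, 178 sold [FIFO — oldest first]: 178 @ $5 = $890
Apr 17, 287 sold [FIFO — oldest first]: 6 @ $5 + 136 @ $10 + 70 @ $4 + 75 @ $1 = $1,745
Total COGS = $3,384 + $5,838 + $890 + $1,745 = $11,857
Ending inventory: 95 @ $1 = $95
Check: goods available $11,952 = COGS $11,857 + ending $95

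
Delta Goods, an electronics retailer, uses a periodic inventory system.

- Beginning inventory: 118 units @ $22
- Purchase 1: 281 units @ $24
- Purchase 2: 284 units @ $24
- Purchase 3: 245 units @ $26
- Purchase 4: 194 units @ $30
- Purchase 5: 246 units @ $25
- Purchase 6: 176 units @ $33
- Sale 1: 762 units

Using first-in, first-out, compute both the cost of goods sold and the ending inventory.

Sale 1 (762) [FIFO — oldest first]: 118 @ $22 + 281 @ $24 + 284 @ $24 + 79 @ $26 = $18,210
Ending inventory: 166 @ $26 + 194 @ $30 + 246 @ $25 + 176 @ $33 = $22,094

COGS = $18,210; ending inventory = $22,094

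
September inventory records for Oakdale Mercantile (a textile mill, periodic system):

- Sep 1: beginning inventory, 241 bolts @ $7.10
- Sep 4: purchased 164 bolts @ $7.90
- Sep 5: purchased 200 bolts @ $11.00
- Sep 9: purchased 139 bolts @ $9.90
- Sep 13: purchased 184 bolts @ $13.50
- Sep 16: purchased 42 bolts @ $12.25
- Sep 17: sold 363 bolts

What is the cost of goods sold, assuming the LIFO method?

Sep 17, 363 sold [LIFO — newest first]: 42 @ $12.25 + 184 @ $13.50 + 137 @ $9.90 = $4,354.80
Ending inventory: 241 @ $7.10 + 164 @ $7.90 + 200 @ $11.00 + 2 @ $9.90 = $5,226.50
Check: goods available $9,581.30 = COGS $4,354.80 + ending $5,226.50

COGS = $4,354.80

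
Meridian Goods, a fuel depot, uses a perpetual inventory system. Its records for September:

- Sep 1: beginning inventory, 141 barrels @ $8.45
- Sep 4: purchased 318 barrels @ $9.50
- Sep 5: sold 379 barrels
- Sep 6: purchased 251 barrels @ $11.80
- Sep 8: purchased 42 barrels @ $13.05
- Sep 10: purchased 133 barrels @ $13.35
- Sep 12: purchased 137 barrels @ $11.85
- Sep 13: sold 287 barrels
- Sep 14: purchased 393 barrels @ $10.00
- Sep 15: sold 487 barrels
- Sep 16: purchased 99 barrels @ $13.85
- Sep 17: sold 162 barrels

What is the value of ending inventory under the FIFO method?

Ending inventory = $2,371.15

Sep 5, 379 sold [FIFO — oldest first]: 141 @ $8.45 + 238 @ $9.50 = $3,452.45
Sep 13, 287 sold [FIFO — oldest first]: 80 @ $9.50 + 207 @ $11.80 = $3,202.60
Sep 15, 487 sold [FIFO — oldest first]: 44 @ $11.80 + 42 @ $13.05 + 133 @ $13.35 + 137 @ $11.85 + 131 @ $10.00 = $5,776.30
Sep 17, 162 sold [FIFO — oldest first]: 162 @ $10.00 = $1,620.00
Total COGS = $3,452.45 + $3,202.60 + $5,776.30 + $1,620.00 = $14,051.35
Ending inventory: 100 @ $10.00 + 99 @ $13.85 = $2,371.15
Check: goods available $16,422.50 = COGS $14,051.35 + ending $2,371.15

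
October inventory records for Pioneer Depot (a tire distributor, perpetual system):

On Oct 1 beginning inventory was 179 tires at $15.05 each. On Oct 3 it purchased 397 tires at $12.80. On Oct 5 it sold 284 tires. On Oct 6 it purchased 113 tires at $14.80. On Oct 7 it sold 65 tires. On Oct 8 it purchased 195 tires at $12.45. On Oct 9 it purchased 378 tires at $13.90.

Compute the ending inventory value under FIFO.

Ending inventory = $12,259.95

Oct 5, 284 sold [FIFO — oldest first]: 179 @ $15.05 + 105 @ $12.80 = $4,037.95
Oct 7, 65 sold [FIFO — oldest first]: 65 @ $12.80 = $832.00
Total COGS = $4,037.95 + $832.00 = $4,869.95
Ending inventory: 227 @ $12.80 + 113 @ $14.80 + 195 @ $12.45 + 378 @ $13.90 = $12,259.95
Check: goods available $17,129.90 = COGS $4,869.95 + ending $12,259.95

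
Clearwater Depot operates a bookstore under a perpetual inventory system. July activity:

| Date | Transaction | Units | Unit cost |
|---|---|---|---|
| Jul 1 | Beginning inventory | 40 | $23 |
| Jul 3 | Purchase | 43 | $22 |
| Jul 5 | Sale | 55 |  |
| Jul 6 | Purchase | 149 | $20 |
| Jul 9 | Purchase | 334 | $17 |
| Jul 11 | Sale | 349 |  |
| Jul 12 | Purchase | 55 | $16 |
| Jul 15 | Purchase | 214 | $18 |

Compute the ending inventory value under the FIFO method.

Jul 5, 55 sold [FIFO — oldest first]: 40 @ $23 + 15 @ $22 = $1,250
Jul 11, 349 sold [FIFO — oldest first]: 28 @ $22 + 149 @ $20 + 172 @ $17 = $6,520
Total COGS = $1,250 + $6,520 = $7,770
Ending inventory: 162 @ $17 + 55 @ $16 + 214 @ $18 = $7,486

Ending inventory = $7,486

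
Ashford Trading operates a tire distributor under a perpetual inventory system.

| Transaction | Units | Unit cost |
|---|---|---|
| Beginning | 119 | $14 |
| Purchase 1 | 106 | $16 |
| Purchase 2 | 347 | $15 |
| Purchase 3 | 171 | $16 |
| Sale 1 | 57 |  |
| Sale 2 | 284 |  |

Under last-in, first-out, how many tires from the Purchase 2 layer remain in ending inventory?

Sale 1 (57) [LIFO — newest first]: 57 @ $16 = $912
Sale 2 (284) [LIFO — newest first]: 114 @ $16 + 170 @ $15 = $4,374
Total COGS = $912 + $4,374 = $5,286
Ending inventory: 119 @ $14 + 106 @ $16 + 177 @ $15 = $6,017
Check: goods available $11,303 = COGS $5,286 + ending $6,017

177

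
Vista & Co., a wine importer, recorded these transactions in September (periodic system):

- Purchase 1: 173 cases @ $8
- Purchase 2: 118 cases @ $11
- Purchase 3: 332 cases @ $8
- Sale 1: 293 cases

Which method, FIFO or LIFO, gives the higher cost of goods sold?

FIFO COGS: 173 @ $8 + 118 @ $11 + 2 @ $8 = $2,698
LIFO COGS: 293 @ $8 = $2,344

FIFO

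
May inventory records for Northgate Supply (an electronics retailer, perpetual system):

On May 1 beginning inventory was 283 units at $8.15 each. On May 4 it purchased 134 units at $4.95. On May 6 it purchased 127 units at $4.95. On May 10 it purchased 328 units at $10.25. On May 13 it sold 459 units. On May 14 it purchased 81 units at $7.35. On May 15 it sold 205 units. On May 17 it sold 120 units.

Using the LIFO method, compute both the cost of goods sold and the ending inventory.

COGS = $6,178.40; ending inventory = $1,377.35

May 13, 459 sold [LIFO — newest first]: 328 @ $10.25 + 127 @ $4.95 + 4 @ $4.95 = $4,010.45
May 15, 205 sold [LIFO — newest first]: 81 @ $7.35 + 124 @ $4.95 = $1,209.15
May 17, 120 sold [LIFO — newest first]: 6 @ $4.95 + 114 @ $8.15 = $958.80
Total COGS = $4,010.45 + $1,209.15 + $958.80 = $6,178.40
Ending inventory: 169 @ $8.15 = $1,377.35
Check: goods available $7,555.75 = COGS $6,178.40 + ending $1,377.35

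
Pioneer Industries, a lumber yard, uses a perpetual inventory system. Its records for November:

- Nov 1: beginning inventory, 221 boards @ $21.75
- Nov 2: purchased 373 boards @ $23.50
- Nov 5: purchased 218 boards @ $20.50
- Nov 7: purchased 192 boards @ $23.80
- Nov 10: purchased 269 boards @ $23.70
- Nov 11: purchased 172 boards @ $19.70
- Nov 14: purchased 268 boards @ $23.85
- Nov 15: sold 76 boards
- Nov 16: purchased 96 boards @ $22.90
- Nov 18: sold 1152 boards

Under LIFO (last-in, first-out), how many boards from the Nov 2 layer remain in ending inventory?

360

Nov 15, 76 sold [LIFO — newest first]: 76 @ $23.85 = $1,812.60
Nov 18, 1152 sold [LIFO — newest first]: 96 @ $22.90 + 192 @ $23.85 + 172 @ $19.70 + 269 @ $23.70 + 192 @ $23.80 + 218 @ $20.50 + 13 @ $23.50 = $25,885.40
Total COGS = $1,812.60 + $25,885.40 = $27,698.00
Ending inventory: 221 @ $21.75 + 360 @ $23.50 = $13,266.75
Check: goods available $40,964.75 = COGS $27,698.00 + ending $13,266.75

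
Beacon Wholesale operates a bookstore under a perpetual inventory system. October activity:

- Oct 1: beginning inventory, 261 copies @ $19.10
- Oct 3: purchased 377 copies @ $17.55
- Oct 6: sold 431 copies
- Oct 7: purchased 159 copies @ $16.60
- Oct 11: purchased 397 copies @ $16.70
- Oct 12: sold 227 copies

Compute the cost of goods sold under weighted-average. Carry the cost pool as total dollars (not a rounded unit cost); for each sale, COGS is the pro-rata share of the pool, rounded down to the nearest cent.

COGS = $11,714.90

After Oct 1: 261 on hand, pool $4,985.10 (≈ $19.1000 each)
After Oct 3: 638 on hand, pool $11,601.45 (≈ $18.1841 each)
Oct 6, sell 431: 431/638 × $11,601.45 → $7,837.34
After Oct 7: 366 on hand, pool $6,403.51 (≈ $17.4959 each)
After Oct 11: 763 on hand, pool $13,033.41 (≈ $17.0818 each)
Oct 12, sell 227: 227/763 × $13,033.41 → $3,877.56
Total COGS = $7,837.34 + $3,877.56 = $11,714.90
Ending inventory (cost pool remaining) = $9,155.85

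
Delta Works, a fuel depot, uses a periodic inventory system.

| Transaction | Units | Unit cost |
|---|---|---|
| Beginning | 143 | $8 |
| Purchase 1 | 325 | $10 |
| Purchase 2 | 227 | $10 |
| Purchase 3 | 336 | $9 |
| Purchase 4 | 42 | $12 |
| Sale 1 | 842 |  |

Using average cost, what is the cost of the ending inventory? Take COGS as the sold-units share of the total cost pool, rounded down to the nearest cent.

Sale 1, sell 842: 842/1073 × $10,192.00 → $7,997.82
Ending inventory (cost pool remaining) = $2,194.18
Check: goods available $10,192.00 = COGS $7,997.82 + ending $2,194.18

Ending inventory = $2,194.18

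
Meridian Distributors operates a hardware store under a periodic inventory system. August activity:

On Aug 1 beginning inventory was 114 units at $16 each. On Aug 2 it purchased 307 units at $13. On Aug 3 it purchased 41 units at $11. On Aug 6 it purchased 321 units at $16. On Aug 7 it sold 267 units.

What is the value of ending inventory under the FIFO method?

Aug 7, 267 sold [FIFO — oldest first]: 114 @ $16 + 153 @ $13 = $3,813
Ending inventory: 154 @ $13 + 41 @ $11 + 321 @ $16 = $7,589
Check: goods available $11,402 = COGS $3,813 + ending $7,589

Ending inventory = $7,589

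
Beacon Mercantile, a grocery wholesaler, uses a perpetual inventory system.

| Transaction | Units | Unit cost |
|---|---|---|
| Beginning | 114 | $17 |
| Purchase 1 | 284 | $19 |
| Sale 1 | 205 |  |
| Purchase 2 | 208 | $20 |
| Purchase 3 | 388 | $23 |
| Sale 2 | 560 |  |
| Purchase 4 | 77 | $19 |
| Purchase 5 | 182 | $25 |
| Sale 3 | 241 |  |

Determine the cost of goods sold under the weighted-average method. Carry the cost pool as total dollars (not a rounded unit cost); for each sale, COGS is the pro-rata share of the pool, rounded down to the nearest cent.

COGS = $20,942.97

After Beginning: 114 on hand, pool $1,938.00 (≈ $17.0000 each)
After Purchase 1: 398 on hand, pool $7,334.00 (≈ $18.4271 each)
Sale 1, sell 205: 205/398 × $7,334.00 → $3,777.56
After Purchase 2: 401 on hand, pool $7,716.44 (≈ $19.2430 each)
After Purchase 3: 789 on hand, pool $16,640.44 (≈ $21.0905 each)
Sale 2, sell 560: 560/789 × $16,640.44 → $11,810.70
After Purchase 4: 306 on hand, pool $6,292.74 (≈ $20.5645 each)
After Purchase 5: 488 on hand, pool $10,842.74 (≈ $22.2187 each)
Sale 3, sell 241: 241/488 × $10,842.74 → $5,354.71
Total COGS = $3,777.56 + $11,810.70 + $5,354.71 = $20,942.97
Ending inventory (cost pool remaining) = $5,488.03
Check: goods available $26,431.00 = COGS $20,942.97 + ending $5,488.03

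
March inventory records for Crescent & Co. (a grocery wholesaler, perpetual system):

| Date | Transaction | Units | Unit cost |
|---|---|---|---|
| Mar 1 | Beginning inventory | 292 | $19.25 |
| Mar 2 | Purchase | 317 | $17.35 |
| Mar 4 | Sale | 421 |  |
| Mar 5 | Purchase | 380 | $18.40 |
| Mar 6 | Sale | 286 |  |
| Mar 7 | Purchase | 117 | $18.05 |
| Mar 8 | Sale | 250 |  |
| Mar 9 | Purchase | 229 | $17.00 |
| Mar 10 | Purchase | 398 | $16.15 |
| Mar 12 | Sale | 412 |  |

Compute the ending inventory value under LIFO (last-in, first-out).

Mar 4, 421 sold [LIFO — newest first]: 317 @ $17.35 + 104 @ $19.25 = $7,501.95
Mar 6, 286 sold [LIFO — newest first]: 286 @ $18.40 = $5,262.40
Mar 8, 250 sold [LIFO — newest first]: 117 @ $18.05 + 94 @ $18.40 + 39 @ $19.25 = $4,592.20
Mar 12, 412 sold [LIFO — newest first]: 398 @ $16.15 + 14 @ $17.00 = $6,665.70
Total COGS = $7,501.95 + $5,262.40 + $4,592.20 + $6,665.70 = $24,022.25
Ending inventory: 149 @ $19.25 + 215 @ $17.00 = $6,523.25

Ending inventory = $6,523.25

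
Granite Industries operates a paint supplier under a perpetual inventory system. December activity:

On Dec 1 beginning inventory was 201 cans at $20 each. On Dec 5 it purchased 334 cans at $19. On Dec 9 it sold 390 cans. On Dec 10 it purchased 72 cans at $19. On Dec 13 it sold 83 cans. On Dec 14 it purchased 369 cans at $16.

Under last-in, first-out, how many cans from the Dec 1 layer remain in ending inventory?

134

Dec 9, 390 sold [LIFO — newest first]: 334 @ $19 + 56 @ $20 = $7,466
Dec 13, 83 sold [LIFO — newest first]: 72 @ $19 + 11 @ $20 = $1,588
Total COGS = $7,466 + $1,588 = $9,054
Ending inventory: 134 @ $20 + 369 @ $16 = $8,584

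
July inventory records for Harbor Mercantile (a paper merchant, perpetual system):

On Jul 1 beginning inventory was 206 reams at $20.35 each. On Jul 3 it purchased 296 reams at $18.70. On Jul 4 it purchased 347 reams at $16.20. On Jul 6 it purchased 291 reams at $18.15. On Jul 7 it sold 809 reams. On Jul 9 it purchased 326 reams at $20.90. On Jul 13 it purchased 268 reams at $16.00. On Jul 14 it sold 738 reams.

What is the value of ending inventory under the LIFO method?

Ending inventory = $3,805.45

Jul 7, 809 sold [LIFO — newest first]: 291 @ $18.15 + 347 @ $16.20 + 171 @ $18.70 = $14,100.75
Jul 14, 738 sold [LIFO — newest first]: 268 @ $16.00 + 326 @ $20.90 + 125 @ $18.70 + 19 @ $20.35 = $13,825.55
Total COGS = $14,100.75 + $13,825.55 = $27,926.30
Ending inventory: 187 @ $20.35 = $3,805.45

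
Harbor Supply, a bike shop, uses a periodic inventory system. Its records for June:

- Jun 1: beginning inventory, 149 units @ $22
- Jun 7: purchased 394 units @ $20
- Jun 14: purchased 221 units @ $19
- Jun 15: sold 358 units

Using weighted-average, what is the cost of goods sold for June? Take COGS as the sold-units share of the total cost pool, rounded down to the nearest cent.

Jun 15, sell 358: 358/764 × $15,357.00 → $7,196.08
Ending inventory (cost pool remaining) = $8,160.92

COGS = $7,196.08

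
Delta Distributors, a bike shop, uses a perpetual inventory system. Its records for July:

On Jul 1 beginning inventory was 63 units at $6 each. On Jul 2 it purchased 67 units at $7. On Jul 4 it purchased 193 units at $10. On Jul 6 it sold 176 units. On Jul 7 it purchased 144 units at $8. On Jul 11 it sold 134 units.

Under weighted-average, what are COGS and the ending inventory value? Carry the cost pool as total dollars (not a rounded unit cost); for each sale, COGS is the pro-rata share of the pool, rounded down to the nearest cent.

After Jul 1: 63 on hand, pool $378.00 (≈ $6.0000 each)
After Jul 2: 130 on hand, pool $847.00 (≈ $6.5154 each)
After Jul 4: 323 on hand, pool $2,777.00 (≈ $8.5975 each)
Jul 6, sell 176: 176/323 × $2,777.00 → $1,513.16
After Jul 7: 291 on hand, pool $2,415.84 (≈ $8.3019 each)
Jul 11, sell 134: 134/291 × $2,415.84 → $1,112.44
Total COGS = $1,513.16 + $1,112.44 = $2,625.60
Ending inventory (cost pool remaining) = $1,303.40

COGS = $2,625.60; ending inventory = $1,303.40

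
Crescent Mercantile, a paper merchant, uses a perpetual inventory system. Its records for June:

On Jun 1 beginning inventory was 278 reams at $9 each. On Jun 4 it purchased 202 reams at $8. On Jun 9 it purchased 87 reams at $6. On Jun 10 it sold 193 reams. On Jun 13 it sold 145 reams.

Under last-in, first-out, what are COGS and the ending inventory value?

Jun 10, 193 sold [LIFO — newest first]: 87 @ $6 + 106 @ $8 = $1,370
Jun 13, 145 sold [LIFO — newest first]: 96 @ $8 + 49 @ $9 = $1,209
Total COGS = $1,370 + $1,209 = $2,579
Ending inventory: 229 @ $9 = $2,061

COGS = $2,579; ending inventory = $2,061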